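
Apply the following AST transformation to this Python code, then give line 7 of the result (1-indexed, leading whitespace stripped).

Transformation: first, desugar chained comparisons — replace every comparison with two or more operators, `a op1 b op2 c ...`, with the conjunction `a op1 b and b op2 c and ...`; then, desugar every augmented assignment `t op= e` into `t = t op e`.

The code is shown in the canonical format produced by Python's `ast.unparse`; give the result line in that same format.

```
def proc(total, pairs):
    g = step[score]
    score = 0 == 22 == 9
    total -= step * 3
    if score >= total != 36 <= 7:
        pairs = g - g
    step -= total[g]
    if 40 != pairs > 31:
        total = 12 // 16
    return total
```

Transformed code:
def proc(total, pairs):
    g = step[score]
    score = 0 == 22 and 22 == 9
    total = total - step * 3
    if score >= total and total != 36 and (36 <= 7):
        pairs = g - g
    step = step - total[g]
    if 40 != pairs and pairs > 31:
        total = 12 // 16
    return total

step = step - total[g]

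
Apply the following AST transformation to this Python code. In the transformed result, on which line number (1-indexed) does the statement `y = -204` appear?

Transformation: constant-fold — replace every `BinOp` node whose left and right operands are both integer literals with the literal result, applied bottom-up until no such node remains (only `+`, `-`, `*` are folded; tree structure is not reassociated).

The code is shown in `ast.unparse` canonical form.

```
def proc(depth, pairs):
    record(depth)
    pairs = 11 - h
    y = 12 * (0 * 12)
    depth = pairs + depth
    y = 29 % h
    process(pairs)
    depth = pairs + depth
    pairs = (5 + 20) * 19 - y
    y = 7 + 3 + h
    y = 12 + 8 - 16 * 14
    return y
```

Transformed code:
def proc(depth, pairs):
    record(depth)
    pairs = 11 - h
    y = 0
    depth = pairs + depth
    y = 29 % h
    process(pairs)
    depth = pairs + depth
    pairs = 475 - y
    y = 10 + h
    y = -204
    return y

11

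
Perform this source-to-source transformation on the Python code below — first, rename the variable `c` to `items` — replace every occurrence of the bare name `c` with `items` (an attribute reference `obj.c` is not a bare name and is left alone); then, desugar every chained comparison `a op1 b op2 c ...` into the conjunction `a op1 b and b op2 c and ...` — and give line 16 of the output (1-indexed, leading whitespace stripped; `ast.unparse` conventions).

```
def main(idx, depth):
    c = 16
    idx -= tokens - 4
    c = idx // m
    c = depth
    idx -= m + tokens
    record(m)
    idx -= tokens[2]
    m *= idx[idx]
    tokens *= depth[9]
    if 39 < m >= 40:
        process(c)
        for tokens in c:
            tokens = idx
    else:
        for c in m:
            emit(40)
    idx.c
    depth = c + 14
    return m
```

Transformed code:
def main(idx, depth):
    items = 16
    idx -= tokens - 4
    items = idx // m
    items = depth
    idx -= m + tokens
    record(m)
    idx -= tokens[2]
    m *= idx[idx]
    tokens *= depth[9]
    if 39 < m and m >= 40:
        process(items)
        for tokens in items:
            tokens = idx
    else:
        for items in m:
            emit(40)
    idx.c
    depth = items + 14
    return m

for items in m:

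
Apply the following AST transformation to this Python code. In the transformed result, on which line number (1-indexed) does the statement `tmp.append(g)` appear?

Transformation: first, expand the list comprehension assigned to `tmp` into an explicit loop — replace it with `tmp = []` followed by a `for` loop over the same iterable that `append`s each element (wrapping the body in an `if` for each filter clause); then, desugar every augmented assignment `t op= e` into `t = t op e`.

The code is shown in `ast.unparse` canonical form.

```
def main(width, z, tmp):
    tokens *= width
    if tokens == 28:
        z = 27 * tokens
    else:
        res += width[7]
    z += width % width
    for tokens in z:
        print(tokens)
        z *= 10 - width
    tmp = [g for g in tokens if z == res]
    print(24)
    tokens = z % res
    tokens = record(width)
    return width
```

Transformed code:
def main(width, z, tmp):
    tokens = tokens * width
    if tokens == 28:
        z = 27 * tokens
    else:
        res = res + width[7]
    z = z + width % width
    for tokens in z:
        print(tokens)
        z = z * (10 - width)
    tmp = []
    for g in tokens:
        if z == res:
            tmp.append(g)
    print(24)
    tokens = z % res
    tokens = record(width)
    return width

14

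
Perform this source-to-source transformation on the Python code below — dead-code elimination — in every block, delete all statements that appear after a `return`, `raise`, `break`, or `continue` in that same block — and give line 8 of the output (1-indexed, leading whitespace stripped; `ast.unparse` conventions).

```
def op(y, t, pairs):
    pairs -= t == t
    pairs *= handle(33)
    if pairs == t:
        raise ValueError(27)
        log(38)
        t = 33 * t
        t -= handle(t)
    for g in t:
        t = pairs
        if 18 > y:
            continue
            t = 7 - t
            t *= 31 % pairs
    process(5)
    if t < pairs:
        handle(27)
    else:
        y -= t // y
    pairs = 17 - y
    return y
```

Transformed code:
def op(y, t, pairs):
    pairs -= t == t
    pairs *= handle(33)
    if pairs == t:
        raise ValueError(27)
    for g in t:
        t = pairs
        if 18 > y:
            continue
    process(5)
    if t < pairs:
        handle(27)
    else:
        y -= t // y
    pairs = 17 - y
    return y

if 18 > y:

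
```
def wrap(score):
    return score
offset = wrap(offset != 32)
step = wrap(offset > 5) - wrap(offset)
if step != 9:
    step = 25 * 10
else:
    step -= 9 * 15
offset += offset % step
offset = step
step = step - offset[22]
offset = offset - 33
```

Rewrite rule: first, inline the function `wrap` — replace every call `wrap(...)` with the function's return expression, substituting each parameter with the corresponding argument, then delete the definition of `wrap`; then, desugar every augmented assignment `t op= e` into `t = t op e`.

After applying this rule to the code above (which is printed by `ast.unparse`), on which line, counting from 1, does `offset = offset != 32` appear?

Transformed code:
offset = offset != 32
step = (offset > 5) - offset
if step != 9:
    step = 25 * 10
else:
    step = step - 9 * 15
offset = offset + offset % step
offset = step
step = step - offset[22]
offset = offset - 33

1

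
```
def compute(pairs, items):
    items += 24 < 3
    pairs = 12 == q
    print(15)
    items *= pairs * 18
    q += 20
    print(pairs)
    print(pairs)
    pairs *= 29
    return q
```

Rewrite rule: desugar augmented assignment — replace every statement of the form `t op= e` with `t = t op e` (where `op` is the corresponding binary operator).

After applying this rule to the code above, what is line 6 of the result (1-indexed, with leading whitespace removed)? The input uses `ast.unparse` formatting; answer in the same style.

q = q + 20

Transformed code:
def compute(pairs, items):
    items = items + (24 < 3)
    pairs = 12 == q
    print(15)
    items = items * (pairs * 18)
    q = q + 20
    print(pairs)
    print(pairs)
    pairs = pairs * 29
    return q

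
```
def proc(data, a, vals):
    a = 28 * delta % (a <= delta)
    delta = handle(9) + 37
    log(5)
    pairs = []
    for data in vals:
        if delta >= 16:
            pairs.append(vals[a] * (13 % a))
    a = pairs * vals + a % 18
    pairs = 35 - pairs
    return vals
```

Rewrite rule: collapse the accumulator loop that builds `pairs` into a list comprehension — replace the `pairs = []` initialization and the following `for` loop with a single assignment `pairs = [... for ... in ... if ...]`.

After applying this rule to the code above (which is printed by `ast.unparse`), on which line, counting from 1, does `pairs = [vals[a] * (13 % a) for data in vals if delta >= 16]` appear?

5

Transformed code:
def proc(data, a, vals):
    a = 28 * delta % (a <= delta)
    delta = handle(9) + 37
    log(5)
    pairs = [vals[a] * (13 % a) for data in vals if delta >= 16]
    a = pairs * vals + a % 18
    pairs = 35 - pairs
    return vals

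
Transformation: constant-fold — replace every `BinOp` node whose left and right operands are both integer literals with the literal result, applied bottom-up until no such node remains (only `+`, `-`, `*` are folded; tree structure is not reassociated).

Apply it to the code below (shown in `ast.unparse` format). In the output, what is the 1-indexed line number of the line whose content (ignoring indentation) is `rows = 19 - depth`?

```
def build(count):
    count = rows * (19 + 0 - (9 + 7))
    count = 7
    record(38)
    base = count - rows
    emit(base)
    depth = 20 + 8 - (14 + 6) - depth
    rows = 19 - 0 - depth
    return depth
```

Transformed code:
def build(count):
    count = rows * 3
    count = 7
    record(38)
    base = count - rows
    emit(base)
    depth = 8 - depth
    rows = 19 - depth
    return depth

8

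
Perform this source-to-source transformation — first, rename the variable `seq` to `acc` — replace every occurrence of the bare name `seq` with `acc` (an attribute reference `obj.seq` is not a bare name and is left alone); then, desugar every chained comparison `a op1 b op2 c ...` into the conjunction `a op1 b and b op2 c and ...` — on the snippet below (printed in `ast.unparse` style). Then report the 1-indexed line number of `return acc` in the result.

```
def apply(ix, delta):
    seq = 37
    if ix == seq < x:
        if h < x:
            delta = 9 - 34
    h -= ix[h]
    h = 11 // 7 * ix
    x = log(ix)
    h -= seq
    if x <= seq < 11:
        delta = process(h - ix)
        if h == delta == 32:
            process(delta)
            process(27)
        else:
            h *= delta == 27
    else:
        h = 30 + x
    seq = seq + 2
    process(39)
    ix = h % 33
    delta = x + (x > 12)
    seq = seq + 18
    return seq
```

Transformed code:
def apply(ix, delta):
    acc = 37
    if ix == acc and acc < x:
        if h < x:
            delta = 9 - 34
    h -= ix[h]
    h = 11 // 7 * ix
    x = log(ix)
    h -= acc
    if x <= acc and acc < 11:
        delta = process(h - ix)
        if h == delta and delta == 32:
            process(delta)
            process(27)
        else:
            h *= delta == 27
    else:
        h = 30 + x
    acc = acc + 2
    process(39)
    ix = h % 33
    delta = x + (x > 12)
    acc = acc + 18
    return acc

24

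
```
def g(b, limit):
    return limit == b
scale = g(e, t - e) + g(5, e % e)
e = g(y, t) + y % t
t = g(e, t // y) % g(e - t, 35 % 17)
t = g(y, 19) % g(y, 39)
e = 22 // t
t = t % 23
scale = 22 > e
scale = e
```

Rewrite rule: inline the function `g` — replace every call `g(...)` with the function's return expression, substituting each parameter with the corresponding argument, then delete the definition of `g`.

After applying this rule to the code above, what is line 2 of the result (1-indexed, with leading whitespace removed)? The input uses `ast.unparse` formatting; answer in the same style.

Transformed code:
scale = (t - e == e) + (e % e == 5)
e = (t == y) + y % t
t = (t // y == e) % (35 % 17 == e - t)
t = (19 == y) % (39 == y)
e = 22 // t
t = t % 23
scale = 22 > e
scale = e

e = (t == y) + y % t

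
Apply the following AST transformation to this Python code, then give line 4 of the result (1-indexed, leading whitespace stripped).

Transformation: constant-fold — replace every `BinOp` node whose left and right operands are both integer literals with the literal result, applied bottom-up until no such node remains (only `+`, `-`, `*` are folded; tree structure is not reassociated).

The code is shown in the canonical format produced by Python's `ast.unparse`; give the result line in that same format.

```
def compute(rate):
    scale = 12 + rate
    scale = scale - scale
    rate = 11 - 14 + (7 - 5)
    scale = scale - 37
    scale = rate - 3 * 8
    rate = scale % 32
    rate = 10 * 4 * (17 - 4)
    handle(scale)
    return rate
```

rate = -1

Transformed code:
def compute(rate):
    scale = 12 + rate
    scale = scale - scale
    rate = -1
    scale = scale - 37
    scale = rate - 24
    rate = scale % 32
    rate = 520
    handle(scale)
    return rate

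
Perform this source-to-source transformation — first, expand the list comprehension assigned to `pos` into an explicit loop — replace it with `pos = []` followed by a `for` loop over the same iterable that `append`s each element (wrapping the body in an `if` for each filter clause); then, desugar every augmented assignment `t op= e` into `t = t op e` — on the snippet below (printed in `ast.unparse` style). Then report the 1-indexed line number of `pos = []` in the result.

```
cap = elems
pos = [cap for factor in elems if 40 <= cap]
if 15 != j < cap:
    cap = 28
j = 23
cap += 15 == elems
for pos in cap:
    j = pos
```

2

Transformed code:
cap = elems
pos = []
for factor in elems:
    if 40 <= cap:
        pos.append(cap)
if 15 != j < cap:
    cap = 28
j = 23
cap = cap + (15 == elems)
for pos in cap:
    j = pos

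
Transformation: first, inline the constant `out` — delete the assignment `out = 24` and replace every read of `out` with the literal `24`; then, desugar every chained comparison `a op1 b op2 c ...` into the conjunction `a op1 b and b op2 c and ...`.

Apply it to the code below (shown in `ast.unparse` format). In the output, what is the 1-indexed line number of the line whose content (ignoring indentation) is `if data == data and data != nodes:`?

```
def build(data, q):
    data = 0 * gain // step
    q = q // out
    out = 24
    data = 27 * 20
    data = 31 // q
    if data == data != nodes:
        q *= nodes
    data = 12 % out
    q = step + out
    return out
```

6

Transformed code:
def build(data, q):
    data = 0 * gain // step
    q = q // 24
    data = 27 * 20
    data = 31 // q
    if data == data and data != nodes:
        q *= nodes
    data = 12 % 24
    q = step + 24
    return 24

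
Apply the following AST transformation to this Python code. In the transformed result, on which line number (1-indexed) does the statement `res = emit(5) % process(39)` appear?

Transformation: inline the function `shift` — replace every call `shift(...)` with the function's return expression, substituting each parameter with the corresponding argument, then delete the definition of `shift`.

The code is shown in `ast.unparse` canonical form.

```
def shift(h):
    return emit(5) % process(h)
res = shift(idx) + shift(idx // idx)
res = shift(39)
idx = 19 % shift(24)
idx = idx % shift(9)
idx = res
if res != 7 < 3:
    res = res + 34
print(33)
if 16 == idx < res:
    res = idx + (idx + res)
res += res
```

2

Transformed code:
res = emit(5) % process(idx) + emit(5) % process(idx // idx)
res = emit(5) % process(39)
idx = 19 % (emit(5) % process(24))
idx = idx % (emit(5) % process(9))
idx = res
if res != 7 < 3:
    res = res + 34
print(33)
if 16 == idx < res:
    res = idx + (idx + res)
res += res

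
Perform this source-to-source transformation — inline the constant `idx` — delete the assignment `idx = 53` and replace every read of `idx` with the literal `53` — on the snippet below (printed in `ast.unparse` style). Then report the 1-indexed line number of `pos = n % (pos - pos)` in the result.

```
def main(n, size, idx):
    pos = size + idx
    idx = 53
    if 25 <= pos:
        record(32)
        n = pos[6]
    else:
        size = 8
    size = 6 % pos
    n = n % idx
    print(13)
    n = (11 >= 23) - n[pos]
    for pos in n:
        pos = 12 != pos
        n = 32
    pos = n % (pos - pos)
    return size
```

Transformed code:
def main(n, size, idx):
    pos = size + 53
    if 25 <= pos:
        record(32)
        n = pos[6]
    else:
        size = 8
    size = 6 % pos
    n = n % 53
    print(13)
    n = (11 >= 23) - n[pos]
    for pos in n:
        pos = 12 != pos
        n = 32
    pos = n % (pos - pos)
    return size

15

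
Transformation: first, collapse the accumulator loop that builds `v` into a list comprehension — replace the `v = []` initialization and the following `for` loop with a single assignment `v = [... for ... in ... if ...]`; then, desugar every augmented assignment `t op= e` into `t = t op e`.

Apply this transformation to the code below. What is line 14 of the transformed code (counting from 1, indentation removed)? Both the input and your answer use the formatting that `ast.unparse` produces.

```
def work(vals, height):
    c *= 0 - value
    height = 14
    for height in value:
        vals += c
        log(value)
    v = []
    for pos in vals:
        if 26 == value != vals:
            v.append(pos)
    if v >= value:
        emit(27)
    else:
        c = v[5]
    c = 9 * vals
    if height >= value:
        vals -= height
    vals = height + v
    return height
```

vals = vals - height

Transformed code:
def work(vals, height):
    c = c * (0 - value)
    height = 14
    for height in value:
        vals = vals + c
        log(value)
    v = [pos for pos in vals if 26 == value != vals]
    if v >= value:
        emit(27)
    else:
        c = v[5]
    c = 9 * vals
    if height >= value:
        vals = vals - height
    vals = height + v
    return height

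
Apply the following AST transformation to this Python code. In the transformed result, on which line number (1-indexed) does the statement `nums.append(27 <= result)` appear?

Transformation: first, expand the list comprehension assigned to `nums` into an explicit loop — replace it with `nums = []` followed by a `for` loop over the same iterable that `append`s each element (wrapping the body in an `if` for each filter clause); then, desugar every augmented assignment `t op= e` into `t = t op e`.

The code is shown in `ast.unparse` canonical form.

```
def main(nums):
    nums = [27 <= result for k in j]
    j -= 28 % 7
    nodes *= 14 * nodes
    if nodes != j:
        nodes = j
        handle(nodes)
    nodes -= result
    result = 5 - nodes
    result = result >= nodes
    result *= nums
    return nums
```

4

Transformed code:
def main(nums):
    nums = []
    for k in j:
        nums.append(27 <= result)
    j = j - 28 % 7
    nodes = nodes * (14 * nodes)
    if nodes != j:
        nodes = j
        handle(nodes)
    nodes = nodes - result
    result = 5 - nodes
    result = result >= nodes
    result = result * nums
    return nums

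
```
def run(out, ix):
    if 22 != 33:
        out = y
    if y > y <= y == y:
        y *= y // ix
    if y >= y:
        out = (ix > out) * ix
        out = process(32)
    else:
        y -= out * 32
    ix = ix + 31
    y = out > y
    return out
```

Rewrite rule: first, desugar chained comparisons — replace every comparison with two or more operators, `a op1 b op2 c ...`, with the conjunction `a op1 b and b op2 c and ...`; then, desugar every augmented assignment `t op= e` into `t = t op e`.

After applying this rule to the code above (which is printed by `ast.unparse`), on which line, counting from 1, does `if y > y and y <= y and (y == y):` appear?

4

Transformed code:
def run(out, ix):
    if 22 != 33:
        out = y
    if y > y and y <= y and (y == y):
        y = y * (y // ix)
    if y >= y:
        out = (ix > out) * ix
        out = process(32)
    else:
        y = y - out * 32
    ix = ix + 31
    y = out > y
    return out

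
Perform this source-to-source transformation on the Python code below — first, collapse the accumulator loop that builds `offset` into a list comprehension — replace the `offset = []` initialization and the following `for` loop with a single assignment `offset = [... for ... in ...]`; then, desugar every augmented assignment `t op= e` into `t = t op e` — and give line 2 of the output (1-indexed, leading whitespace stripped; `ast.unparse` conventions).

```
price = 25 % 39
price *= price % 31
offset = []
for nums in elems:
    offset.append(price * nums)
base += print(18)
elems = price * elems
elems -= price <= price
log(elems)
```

price = price * (price % 31)

Transformed code:
price = 25 % 39
price = price * (price % 31)
offset = [price * nums for nums in elems]
base = base + print(18)
elems = price * elems
elems = elems - (price <= price)
log(elems)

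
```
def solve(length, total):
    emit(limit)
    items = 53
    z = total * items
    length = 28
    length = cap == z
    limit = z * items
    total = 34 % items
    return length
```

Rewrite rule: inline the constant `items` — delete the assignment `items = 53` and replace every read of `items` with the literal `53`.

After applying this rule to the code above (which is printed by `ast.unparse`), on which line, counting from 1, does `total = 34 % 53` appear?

Transformed code:
def solve(length, total):
    emit(limit)
    z = total * 53
    length = 28
    length = cap == z
    limit = z * 53
    total = 34 % 53
    return length

7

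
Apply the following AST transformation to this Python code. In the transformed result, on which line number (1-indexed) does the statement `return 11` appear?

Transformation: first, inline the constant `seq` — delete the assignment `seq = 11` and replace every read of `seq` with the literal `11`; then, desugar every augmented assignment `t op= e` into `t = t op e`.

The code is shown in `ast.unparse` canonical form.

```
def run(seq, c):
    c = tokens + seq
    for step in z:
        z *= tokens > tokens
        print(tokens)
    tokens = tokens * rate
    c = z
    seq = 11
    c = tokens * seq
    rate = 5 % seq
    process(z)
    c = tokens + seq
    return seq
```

12

Transformed code:
def run(seq, c):
    c = tokens + 11
    for step in z:
        z = z * (tokens > tokens)
        print(tokens)
    tokens = tokens * rate
    c = z
    c = tokens * 11
    rate = 5 % 11
    process(z)
    c = tokens + 11
    return 11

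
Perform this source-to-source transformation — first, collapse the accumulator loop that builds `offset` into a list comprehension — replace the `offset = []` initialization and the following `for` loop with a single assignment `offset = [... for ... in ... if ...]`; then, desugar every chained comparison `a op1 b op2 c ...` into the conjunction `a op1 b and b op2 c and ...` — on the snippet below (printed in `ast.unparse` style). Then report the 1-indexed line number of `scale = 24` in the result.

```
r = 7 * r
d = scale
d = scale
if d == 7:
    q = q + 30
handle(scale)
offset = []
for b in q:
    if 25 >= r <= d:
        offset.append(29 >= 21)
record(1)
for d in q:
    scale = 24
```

Transformed code:
r = 7 * r
d = scale
d = scale
if d == 7:
    q = q + 30
handle(scale)
offset = [29 >= 21 for b in q if 25 >= r and r <= d]
record(1)
for d in q:
    scale = 24

10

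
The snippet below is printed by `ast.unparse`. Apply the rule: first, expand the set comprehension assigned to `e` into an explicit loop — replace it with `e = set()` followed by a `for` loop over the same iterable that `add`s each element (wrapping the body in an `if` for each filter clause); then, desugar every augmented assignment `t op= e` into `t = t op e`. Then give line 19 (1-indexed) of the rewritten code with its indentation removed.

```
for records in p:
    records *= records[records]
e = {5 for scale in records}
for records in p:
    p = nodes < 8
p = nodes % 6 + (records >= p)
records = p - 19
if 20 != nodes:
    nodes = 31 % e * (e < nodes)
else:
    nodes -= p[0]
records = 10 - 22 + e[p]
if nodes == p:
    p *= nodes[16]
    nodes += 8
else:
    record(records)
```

Transformed code:
for records in p:
    records = records * records[records]
e = set()
for scale in records:
    e.add(5)
for records in p:
    p = nodes < 8
p = nodes % 6 + (records >= p)
records = p - 19
if 20 != nodes:
    nodes = 31 % e * (e < nodes)
else:
    nodes = nodes - p[0]
records = 10 - 22 + e[p]
if nodes == p:
    p = p * nodes[16]
    nodes = nodes + 8
else:
    record(records)

record(records)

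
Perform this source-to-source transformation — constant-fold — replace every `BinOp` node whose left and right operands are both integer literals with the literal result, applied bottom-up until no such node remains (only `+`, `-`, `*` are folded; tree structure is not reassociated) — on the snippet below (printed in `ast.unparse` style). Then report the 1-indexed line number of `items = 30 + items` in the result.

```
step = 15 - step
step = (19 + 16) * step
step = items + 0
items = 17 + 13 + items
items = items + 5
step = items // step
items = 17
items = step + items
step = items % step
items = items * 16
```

4

Transformed code:
step = 15 - step
step = 35 * step
step = items + 0
items = 30 + items
items = items + 5
step = items // step
items = 17
items = step + items
step = items % step
items = items * 16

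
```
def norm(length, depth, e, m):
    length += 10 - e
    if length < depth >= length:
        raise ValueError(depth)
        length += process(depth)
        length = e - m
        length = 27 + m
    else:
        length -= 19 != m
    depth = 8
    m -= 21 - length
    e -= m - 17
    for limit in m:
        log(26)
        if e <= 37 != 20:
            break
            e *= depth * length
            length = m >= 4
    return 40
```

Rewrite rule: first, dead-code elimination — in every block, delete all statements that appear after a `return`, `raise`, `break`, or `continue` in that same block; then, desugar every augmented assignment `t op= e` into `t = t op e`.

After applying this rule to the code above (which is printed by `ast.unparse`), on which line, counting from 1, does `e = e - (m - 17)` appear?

Transformed code:
def norm(length, depth, e, m):
    length = length + (10 - e)
    if length < depth >= length:
        raise ValueError(depth)
    else:
        length = length - (19 != m)
    depth = 8
    m = m - (21 - length)
    e = e - (m - 17)
    for limit in m:
        log(26)
        if e <= 37 != 20:
            break
    return 40

9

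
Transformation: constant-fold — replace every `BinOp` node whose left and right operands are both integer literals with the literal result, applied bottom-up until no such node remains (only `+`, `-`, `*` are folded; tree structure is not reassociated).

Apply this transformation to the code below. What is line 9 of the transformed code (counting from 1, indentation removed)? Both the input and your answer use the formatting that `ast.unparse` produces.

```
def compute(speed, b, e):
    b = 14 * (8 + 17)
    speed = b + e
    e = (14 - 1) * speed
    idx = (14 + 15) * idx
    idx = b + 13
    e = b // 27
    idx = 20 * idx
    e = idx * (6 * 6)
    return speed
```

Transformed code:
def compute(speed, b, e):
    b = 350
    speed = b + e
    e = 13 * speed
    idx = 29 * idx
    idx = b + 13
    e = b // 27
    idx = 20 * idx
    e = idx * 36
    return speed

e = idx * 36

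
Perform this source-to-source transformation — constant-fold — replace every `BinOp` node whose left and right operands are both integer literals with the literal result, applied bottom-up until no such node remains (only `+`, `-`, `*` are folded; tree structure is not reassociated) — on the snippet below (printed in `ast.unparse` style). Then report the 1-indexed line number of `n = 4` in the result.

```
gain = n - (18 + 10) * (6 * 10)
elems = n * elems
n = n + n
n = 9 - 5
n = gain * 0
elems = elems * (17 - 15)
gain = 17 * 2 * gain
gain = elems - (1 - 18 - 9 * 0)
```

4

Transformed code:
gain = n - 1680
elems = n * elems
n = n + n
n = 4
n = gain * 0
elems = elems * 2
gain = 34 * gain
gain = elems - -17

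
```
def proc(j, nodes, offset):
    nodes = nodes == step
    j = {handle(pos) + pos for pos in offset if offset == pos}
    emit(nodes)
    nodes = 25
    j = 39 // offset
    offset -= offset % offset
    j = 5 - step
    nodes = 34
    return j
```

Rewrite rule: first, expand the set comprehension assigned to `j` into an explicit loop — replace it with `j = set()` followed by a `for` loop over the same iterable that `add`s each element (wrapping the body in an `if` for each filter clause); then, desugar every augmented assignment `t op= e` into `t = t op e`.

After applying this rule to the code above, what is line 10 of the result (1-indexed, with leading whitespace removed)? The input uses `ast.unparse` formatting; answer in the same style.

Transformed code:
def proc(j, nodes, offset):
    nodes = nodes == step
    j = set()
    for pos in offset:
        if offset == pos:
            j.add(handle(pos) + pos)
    emit(nodes)
    nodes = 25
    j = 39 // offset
    offset = offset - offset % offset
    j = 5 - step
    nodes = 34
    return j

offset = offset - offset % offset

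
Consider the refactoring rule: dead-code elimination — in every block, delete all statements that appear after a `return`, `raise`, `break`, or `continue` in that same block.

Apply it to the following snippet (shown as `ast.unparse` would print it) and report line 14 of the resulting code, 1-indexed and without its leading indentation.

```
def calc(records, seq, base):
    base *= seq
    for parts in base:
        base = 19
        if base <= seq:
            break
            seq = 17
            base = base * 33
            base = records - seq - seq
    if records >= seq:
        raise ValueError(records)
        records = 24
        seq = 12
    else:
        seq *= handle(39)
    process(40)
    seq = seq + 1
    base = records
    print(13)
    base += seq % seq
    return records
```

Transformed code:
def calc(records, seq, base):
    base *= seq
    for parts in base:
        base = 19
        if base <= seq:
            break
    if records >= seq:
        raise ValueError(records)
    else:
        seq *= handle(39)
    process(40)
    seq = seq + 1
    base = records
    print(13)
    base += seq % seq
    return records

print(13)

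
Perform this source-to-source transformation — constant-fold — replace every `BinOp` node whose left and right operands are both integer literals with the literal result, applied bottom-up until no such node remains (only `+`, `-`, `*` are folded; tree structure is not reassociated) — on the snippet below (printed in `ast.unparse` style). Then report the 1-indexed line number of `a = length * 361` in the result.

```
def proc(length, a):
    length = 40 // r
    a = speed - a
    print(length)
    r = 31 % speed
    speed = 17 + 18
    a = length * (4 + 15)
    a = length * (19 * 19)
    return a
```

8

Transformed code:
def proc(length, a):
    length = 40 // r
    a = speed - a
    print(length)
    r = 31 % speed
    speed = 35
    a = length * 19
    a = length * 361
    return a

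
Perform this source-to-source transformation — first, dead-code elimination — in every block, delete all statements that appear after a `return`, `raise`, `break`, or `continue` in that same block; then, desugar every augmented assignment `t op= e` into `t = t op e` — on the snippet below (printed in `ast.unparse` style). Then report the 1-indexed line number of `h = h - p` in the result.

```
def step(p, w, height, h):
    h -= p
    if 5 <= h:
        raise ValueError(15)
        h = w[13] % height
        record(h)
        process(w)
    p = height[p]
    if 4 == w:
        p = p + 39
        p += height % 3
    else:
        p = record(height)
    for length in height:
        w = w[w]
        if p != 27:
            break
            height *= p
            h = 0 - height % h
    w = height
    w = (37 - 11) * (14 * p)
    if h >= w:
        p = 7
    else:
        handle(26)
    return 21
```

2

Transformed code:
def step(p, w, height, h):
    h = h - p
    if 5 <= h:
        raise ValueError(15)
    p = height[p]
    if 4 == w:
        p = p + 39
        p = p + height % 3
    else:
        p = record(height)
    for length in height:
        w = w[w]
        if p != 27:
            break
    w = height
    w = (37 - 11) * (14 * p)
    if h >= w:
        p = 7
    else:
        handle(26)
    return 21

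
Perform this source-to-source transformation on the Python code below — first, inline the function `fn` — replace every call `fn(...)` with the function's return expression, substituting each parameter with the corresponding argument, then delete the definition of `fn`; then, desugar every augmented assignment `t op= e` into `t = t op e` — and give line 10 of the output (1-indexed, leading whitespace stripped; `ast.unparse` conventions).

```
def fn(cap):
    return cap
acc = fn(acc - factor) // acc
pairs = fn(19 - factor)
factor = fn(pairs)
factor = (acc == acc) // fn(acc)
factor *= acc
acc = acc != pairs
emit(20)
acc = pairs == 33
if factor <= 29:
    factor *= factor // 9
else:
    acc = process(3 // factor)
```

factor = factor * (factor // 9)

Transformed code:
acc = (acc - factor) // acc
pairs = 19 - factor
factor = pairs
factor = (acc == acc) // acc
factor = factor * acc
acc = acc != pairs
emit(20)
acc = pairs == 33
if factor <= 29:
    factor = factor * (factor // 9)
else:
    acc = process(3 // factor)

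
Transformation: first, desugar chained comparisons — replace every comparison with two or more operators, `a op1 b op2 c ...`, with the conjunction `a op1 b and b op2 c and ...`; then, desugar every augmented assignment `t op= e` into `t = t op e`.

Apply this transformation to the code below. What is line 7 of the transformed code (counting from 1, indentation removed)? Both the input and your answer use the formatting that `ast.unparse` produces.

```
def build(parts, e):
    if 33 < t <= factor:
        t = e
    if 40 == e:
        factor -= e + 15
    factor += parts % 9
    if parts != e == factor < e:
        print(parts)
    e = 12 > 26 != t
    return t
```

if parts != e and e == factor and (factor < e):

Transformed code:
def build(parts, e):
    if 33 < t and t <= factor:
        t = e
    if 40 == e:
        factor = factor - (e + 15)
    factor = factor + parts % 9
    if parts != e and e == factor and (factor < e):
        print(parts)
    e = 12 > 26 and 26 != t
    return t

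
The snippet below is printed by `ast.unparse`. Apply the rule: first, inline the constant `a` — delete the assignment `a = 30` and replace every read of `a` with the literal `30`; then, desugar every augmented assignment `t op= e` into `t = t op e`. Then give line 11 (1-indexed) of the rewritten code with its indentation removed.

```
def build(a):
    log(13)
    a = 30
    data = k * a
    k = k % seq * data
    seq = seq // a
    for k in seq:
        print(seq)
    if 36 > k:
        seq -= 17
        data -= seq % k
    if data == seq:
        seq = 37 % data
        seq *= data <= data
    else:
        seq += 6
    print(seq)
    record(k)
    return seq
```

if data == seq:

Transformed code:
def build(a):
    log(13)
    data = k * 30
    k = k % seq * data
    seq = seq // 30
    for k in seq:
        print(seq)
    if 36 > k:
        seq = seq - 17
        data = data - seq % k
    if data == seq:
        seq = 37 % data
        seq = seq * (data <= data)
    else:
        seq = seq + 6
    print(seq)
    record(k)
    return seq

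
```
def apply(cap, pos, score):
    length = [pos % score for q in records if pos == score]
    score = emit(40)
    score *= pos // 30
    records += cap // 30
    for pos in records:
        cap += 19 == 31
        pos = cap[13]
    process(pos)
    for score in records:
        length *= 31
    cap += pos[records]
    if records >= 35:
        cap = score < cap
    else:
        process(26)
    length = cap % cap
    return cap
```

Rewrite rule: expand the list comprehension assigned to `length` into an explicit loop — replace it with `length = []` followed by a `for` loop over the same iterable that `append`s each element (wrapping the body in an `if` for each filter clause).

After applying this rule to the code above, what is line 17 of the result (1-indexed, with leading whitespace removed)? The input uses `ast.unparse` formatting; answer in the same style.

cap = score < cap

Transformed code:
def apply(cap, pos, score):
    length = []
    for q in records:
        if pos == score:
            length.append(pos % score)
    score = emit(40)
    score *= pos // 30
    records += cap // 30
    for pos in records:
        cap += 19 == 31
        pos = cap[13]
    process(pos)
    for score in records:
        length *= 31
    cap += pos[records]
    if records >= 35:
        cap = score < cap
    else:
        process(26)
    length = cap % cap
    return cap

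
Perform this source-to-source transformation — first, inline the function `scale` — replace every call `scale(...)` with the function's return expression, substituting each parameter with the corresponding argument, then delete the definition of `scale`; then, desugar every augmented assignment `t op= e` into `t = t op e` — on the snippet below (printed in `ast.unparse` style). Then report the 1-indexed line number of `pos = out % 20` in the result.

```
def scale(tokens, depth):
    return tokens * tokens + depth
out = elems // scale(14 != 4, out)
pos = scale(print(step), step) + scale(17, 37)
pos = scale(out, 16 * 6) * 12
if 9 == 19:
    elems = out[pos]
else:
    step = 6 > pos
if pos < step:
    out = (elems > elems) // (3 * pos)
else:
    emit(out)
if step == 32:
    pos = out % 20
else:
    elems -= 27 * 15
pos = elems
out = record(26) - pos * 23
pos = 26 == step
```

Transformed code:
out = elems // ((14 != 4) * (14 != 4) + out)
pos = print(step) * print(step) + step + (17 * 17 + 37)
pos = (out * out + 16 * 6) * 12
if 9 == 19:
    elems = out[pos]
else:
    step = 6 > pos
if pos < step:
    out = (elems > elems) // (3 * pos)
else:
    emit(out)
if step == 32:
    pos = out % 20
else:
    elems = elems - 27 * 15
pos = elems
out = record(26) - pos * 23
pos = 26 == step

13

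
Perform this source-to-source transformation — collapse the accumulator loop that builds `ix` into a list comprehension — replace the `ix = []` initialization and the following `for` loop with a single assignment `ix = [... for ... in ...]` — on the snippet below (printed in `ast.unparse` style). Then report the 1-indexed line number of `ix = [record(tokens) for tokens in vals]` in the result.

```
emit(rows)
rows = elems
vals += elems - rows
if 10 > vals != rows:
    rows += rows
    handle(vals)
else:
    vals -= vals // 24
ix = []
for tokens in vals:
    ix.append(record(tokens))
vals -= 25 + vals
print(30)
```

9

Transformed code:
emit(rows)
rows = elems
vals += elems - rows
if 10 > vals != rows:
    rows += rows
    handle(vals)
else:
    vals -= vals // 24
ix = [record(tokens) for tokens in vals]
vals -= 25 + vals
print(30)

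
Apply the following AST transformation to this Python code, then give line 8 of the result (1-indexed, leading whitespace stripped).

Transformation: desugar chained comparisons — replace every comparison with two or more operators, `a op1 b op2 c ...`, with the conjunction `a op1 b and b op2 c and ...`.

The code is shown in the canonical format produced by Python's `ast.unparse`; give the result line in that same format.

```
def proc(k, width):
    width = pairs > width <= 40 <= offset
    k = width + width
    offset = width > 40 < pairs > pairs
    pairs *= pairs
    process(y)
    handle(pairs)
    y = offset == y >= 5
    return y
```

Transformed code:
def proc(k, width):
    width = pairs > width and width <= 40 and (40 <= offset)
    k = width + width
    offset = width > 40 and 40 < pairs and (pairs > pairs)
    pairs *= pairs
    process(y)
    handle(pairs)
    y = offset == y and y >= 5
    return y

y = offset == y and y >= 5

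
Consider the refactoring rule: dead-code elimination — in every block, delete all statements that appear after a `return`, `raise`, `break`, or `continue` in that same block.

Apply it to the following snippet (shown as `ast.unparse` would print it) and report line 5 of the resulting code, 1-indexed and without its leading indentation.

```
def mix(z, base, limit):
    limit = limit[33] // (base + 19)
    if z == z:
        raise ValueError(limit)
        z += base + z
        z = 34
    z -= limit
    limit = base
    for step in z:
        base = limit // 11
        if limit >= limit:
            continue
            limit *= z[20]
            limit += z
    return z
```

z -= limit

Transformed code:
def mix(z, base, limit):
    limit = limit[33] // (base + 19)
    if z == z:
        raise ValueError(limit)
    z -= limit
    limit = base
    for step in z:
        base = limit // 11
        if limit >= limit:
            continue
    return z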